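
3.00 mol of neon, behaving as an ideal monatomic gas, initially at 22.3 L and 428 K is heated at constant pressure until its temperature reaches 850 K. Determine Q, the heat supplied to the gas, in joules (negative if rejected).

P₁ = nRT₁/V₁ = 3.00×8.314×428/22.3 = 479 kPa.
Isobaric: P stays 479 kPa; V/T = const ⇒ T₂ = 850 K, V₂ = 44.3 L.
W = PΔV = 479×(44.3−22.3) kPa·L = 10500 J.
ΔU = nCvΔT = 3.00×12.5×(850−428) = 15800 J.
Q = ΔU + W = nCpΔT = 26300 J.

26300 J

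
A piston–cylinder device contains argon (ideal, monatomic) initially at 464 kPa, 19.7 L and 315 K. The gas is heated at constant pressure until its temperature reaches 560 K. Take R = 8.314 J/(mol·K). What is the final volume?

35.0 L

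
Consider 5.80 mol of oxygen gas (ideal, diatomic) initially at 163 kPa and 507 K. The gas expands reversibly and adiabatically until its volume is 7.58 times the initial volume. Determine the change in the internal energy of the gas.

V₁ = nRT₁/P₁ = 5.80×8.314×507/163 = 150 L.
Adiabatic: TV^(γ−1) = const ⇒ T₂ = 507×(0.132)^0.400 = 225 K; PV^γ = const ⇒ P₂ = 9.56 kPa.
For an ideal gas ΔU = nCvΔT with Cv = (5/2)R = 20.8 J/(mol·K).
ΔU = 5.80×20.8×(225−507) = -33900 J.

-33900 J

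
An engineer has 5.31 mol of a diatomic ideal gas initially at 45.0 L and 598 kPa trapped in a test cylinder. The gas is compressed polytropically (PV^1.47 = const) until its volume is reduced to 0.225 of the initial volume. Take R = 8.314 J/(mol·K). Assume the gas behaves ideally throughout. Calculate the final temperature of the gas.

1230 K

T₁ = P₁V₁/(nR) = 598×45.0/(5.31×8.314) = 610 K.
Polytropic n=1.47: T₂ = T₁(V₁/V₂)^(n−1) = 610×(4.44)^0.47 = 1230 K; P₂ = P₁(V₁/V₂)^n = 5360 kPa.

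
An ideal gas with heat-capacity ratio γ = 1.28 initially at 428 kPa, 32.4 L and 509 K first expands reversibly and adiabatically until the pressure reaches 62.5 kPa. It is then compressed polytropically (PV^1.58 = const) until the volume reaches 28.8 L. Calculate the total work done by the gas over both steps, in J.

-7480 J

n = P₁V₁/(RT₁) = 428×32.4/(8.314×509) = 3.28 mol.
Step 1 — Adiabatic: T₂/T₁ = (P₂/P₁)^((γ−1)/γ) ⇒ T₂ = 509×(0.146)^0.219 = 334 K; V₂ = 146 L.
ΔU = nCvΔT = 3.28×29.7×(334−509) = -17000 J.
Q = 0 for an adiabatic process, so W = −ΔU = 17000 J.
State after step 1: P = 62.5 kPa, V = 146 L, T = 334 K.
Step 2 — Polytropic n=1.58: T₂ = T₁(V₁/V₂)^(n−1) = 334×(5.06)^0.58 = 856 K; P₂ = P₁(V₁/V₂)^n = 809 kPa.
W = (P₁V₁−P₂V₂)/(n−1) = (62.5×146−809×28.8)/0.58 = -24500 J.
ΔU = nCvΔT = 3.28×29.7×(856−334) = 50700 J.
Q = ΔU + W = 26200 J.
Net over both steps: W = -7480 J, Q = 26200 J, ΔU = 33700 J.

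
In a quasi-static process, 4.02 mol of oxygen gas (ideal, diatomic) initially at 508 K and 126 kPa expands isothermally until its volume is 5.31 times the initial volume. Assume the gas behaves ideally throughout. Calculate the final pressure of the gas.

23.7 kPa

V₁ = nRT₁/P₁ = 4.02×8.314×508/126 = 135 L.
Isothermal: T stays 508 K; PV = const ⇒ V₂ = 716 L, P₂ = 23.7 kPa.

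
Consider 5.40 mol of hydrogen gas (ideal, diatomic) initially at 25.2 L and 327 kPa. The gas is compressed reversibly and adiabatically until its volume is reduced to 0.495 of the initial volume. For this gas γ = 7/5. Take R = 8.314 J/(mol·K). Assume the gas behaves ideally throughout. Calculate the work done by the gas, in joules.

T₁ = P₁V₁/(nR) = 327×25.2/(5.40×8.314) = 184 K.
Adiabatic: TV^(γ−1) = const ⇒ T₂ = 184×(2.02)^0.400 = 243 K; PV^γ = const ⇒ P₂ = 875 kPa.
ΔU = nCvΔT = 5.40×20.8×(243−184) = 6690 J.
Q = 0 for an adiabatic process, so W = −ΔU = -6690 J.

-6690 J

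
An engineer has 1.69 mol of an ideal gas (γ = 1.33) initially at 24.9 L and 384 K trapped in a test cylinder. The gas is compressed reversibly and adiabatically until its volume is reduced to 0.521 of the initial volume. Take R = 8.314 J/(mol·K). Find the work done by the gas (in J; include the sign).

-3920 J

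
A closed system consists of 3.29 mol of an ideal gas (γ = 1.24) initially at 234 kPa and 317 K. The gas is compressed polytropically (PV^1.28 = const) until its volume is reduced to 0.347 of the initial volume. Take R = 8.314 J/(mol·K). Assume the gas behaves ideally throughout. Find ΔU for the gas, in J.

12500 J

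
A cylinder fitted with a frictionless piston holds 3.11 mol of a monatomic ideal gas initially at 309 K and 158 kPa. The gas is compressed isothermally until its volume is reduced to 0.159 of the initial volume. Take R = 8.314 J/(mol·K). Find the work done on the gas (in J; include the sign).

14700 J

V₁ = nRT₁/P₁ = 3.11×8.314×309/158 = 50.6 L.
Isothermal: T stays 309 K; PV = const ⇒ V₂ = 8.04 L, P₂ = 994 kPa.
W = nRT ln(V₂/V₁) = 3.11×8.314×309×ln(0.159) = -14700 J.
Work done on the gas = −W_by = 14700 J.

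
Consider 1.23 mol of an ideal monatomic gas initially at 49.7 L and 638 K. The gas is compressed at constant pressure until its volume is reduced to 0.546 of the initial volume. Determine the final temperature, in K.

P₁ = nRT₁/V₁ = 1.23×8.314×638/49.7 = 131 kPa.
Isobaric: P stays 131 kPa; V/T = const ⇒ T₂ = 348 K, V₂ = 27.1 L.

348 K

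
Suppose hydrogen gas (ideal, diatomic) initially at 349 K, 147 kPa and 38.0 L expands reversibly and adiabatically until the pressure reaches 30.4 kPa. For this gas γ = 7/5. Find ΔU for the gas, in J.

-5060 J

n = P₁V₁/(RT₁) = 147×38.0/(8.314×349) = 1.93 mol.
Adiabatic: T₂/T₁ = (P₂/P₁)^((γ−1)/γ) ⇒ T₂ = 349×(0.207)^0.286 = 222 K; V₂ = 117 L.
For an ideal gas ΔU = nCvΔT with Cv = (5/2)R = 20.8 J/(mol·K).
ΔU = 1.93×20.8×(222−349) = -5060 J.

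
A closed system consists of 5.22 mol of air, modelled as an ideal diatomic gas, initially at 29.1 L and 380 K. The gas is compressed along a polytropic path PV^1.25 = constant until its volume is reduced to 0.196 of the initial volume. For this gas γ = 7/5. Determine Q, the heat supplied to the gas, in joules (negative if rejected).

-12400 J

P₁ = nRT₁/V₁ = 5.22×8.314×380/29.1 = 567 kPa.
Polytropic n=1.25: T₂ = T₁(V₁/V₂)^(n−1) = 380×(5.10)^0.25 = 571 K; P₂ = P₁(V₁/V₂)^n = 4350 kPa.
W = (P₁V₁−P₂V₂)/(n−1) = (567×29.1−4350×5.70)/0.25 = -33200 J.
ΔU = nCvΔT = 5.22×20.8×(571−380) = 20700 J.
Q = ΔU + W = -12400 J.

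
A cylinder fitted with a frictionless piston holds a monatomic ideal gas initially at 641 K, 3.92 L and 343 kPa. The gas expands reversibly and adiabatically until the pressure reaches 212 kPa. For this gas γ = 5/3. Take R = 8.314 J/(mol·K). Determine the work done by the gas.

n = P₁V₁/(RT₁) = 343×3.92/(8.314×641) = 0.252 mol.
Adiabatic: T₂/T₁ = (P₂/P₁)^((γ−1)/γ) ⇒ T₂ = 641×(0.618)^0.400 = 529 K; V₂ = 5.23 L.
ΔU = nCvΔT = 0.252×12.5×(529−641) = -353 J.
Q = 0 for an adiabatic process, so W = −ΔU = 353 J.

353 J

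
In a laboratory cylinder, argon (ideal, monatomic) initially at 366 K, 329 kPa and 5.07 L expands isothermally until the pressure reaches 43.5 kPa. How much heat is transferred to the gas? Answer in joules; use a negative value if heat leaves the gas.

3370 J

n = P₁V₁/(RT₁) = 329×5.07/(8.314×366) = 0.548 mol.
Isothermal: T stays 366 K; PV = const ⇒ V₂ = 38.3 L, P₂ = 43.5 kPa.
ΔU = 0 (ideal gas, T constant).
W = nRT ln(V₂/V₁) = 0.548×8.314×366×ln(7.56) = 3370 J.
Q = ΔU + W = 3370 J.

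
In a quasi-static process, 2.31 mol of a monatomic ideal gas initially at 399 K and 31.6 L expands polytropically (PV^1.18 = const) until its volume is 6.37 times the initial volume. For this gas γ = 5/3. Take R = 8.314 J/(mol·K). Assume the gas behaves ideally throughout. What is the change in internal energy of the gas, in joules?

P₁ = nRT₁/V₁ = 2.31×8.314×399/31.6 = 242 kPa.
Polytropic n=1.18: T₂ = T₁(V₁/V₂)^(n−1) = 399×(0.157)^0.18 = 286 K; P₂ = P₁(V₁/V₂)^n = 27.3 kPa.
For an ideal gas ΔU = nCvΔT with Cv = (3/2)R = 12.5 J/(mol·K).
ΔU = 2.31×12.5×(286−399) = -3260 J.

-3260 J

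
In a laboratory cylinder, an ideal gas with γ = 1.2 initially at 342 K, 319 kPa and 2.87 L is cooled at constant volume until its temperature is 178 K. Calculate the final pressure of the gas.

166 kPa

Isochoric: V stays 2.87 L; P/T = const ⇒ T₂ = 178 K, P₂ = 166 kPa.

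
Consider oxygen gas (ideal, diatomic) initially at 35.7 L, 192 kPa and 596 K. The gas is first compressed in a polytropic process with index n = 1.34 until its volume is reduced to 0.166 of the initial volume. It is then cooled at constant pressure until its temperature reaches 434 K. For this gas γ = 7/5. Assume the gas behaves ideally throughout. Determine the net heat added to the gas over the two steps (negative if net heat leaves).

-29300 J

n = P₁V₁/(RT₁) = 192×35.7/(8.314×596) = 1.38 mol.
Step 1 — Polytropic n=1.34: T₂ = T₁(V₁/V₂)^(n−1) = 596×(6.02)^0.34 = 1100 K; P₂ = P₁(V₁/V₂)^n = 2130 kPa.
W = (P₁V₁−P₂V₂)/(n−1) = (192×35.7−2130×5.93)/0.34 = -17000 J.
ΔU = nCvΔT = 1.38×20.8×(1100−596) = 14400 J.
Q = ΔU + W = -2540 J.
State after step 1: P = 2130 kPa, V = 5.93 L, T = 1100 K.
Step 2 — Isobaric: P stays 2130 kPa; V/T = const ⇒ T₂ = 434 K, V₂ = 2.34 L.
W = PΔV = 2130×(2.34−5.93) kPa·L = -7630 J.
ΔU = nCvΔT = 1.38×20.8×(434−1100) = -19100 J.
Q = ΔU + W = nCpΔT = -26700 J.
Net over both steps: W = -24600 J, Q = -29300 J, ΔU = -4660 J.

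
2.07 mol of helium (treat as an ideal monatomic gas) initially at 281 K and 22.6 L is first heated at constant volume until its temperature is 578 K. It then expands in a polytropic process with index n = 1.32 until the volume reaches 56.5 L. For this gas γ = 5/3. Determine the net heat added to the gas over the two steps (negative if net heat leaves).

P₁ = nRT₁/V₁ = 2.07×8.314×281/22.6 = 214 kPa.
Step 1 — Isochoric: V stays 22.6 L; P/T = const ⇒ T₂ = 578 K, P₂ = 440 kPa.
W = 0 (no volume change).
ΔU = nCvΔT = 2.07×12.5×(578−281) = 7670 J.
Q = ΔU = 7670 J.
State after step 1: P = 440 kPa, V = 22.6 L, T = 578 K.
Step 2 — Polytropic n=1.32: T₂ = T₁(V₁/V₂)^(n−1) = 578×(0.400)^0.32 = 431 K; P₂ = P₁(V₁/V₂)^n = 131 kPa.
W = (P₁V₁−P₂V₂)/(n−1) = (440×22.6−131×56.5)/0.32 = 7900 J.
ΔU = nCvΔT = 2.07×12.5×(431−578) = -3790 J.
Q = ΔU + W = 4110 J.
Net over both steps: W = 7900 J, Q = 11800 J, ΔU = 3880 J.

11800 J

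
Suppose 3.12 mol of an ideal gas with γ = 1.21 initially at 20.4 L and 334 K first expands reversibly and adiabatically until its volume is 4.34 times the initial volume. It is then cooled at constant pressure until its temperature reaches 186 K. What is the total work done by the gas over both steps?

P₁ = nRT₁/V₁ = 3.12×8.314×334/20.4 = 425 kPa.
Step 1 — Adiabatic: TV^(γ−1) = const ⇒ T₂ = 334×(0.230)^0.210 = 245 K; PV^γ = const ⇒ P₂ = 71.9 kPa.
ΔU = nCvΔT = 3.12×39.6×(245−334) = -10900 J.
Q = 0 for an adiabatic process, so W = −ΔU = 10900 J.
State after step 1: P = 71.9 kPa, V = 88.5 L, T = 245 K.
Step 2 — Isobaric: P stays 71.9 kPa; V/T = const ⇒ T₂ = 186 K, V₂ = 67.1 L.
W = PΔV = 71.9×(67.1−88.5) kPa·L = -1540 J.
ΔU = nCvΔT = 3.12×39.6×(186−245) = -7340 J.
Q = ΔU + W = nCpΔT = -8880 J.
Net over both steps: W = 9400 J, Q = -8880 J, ΔU = -18300 J.

9400 J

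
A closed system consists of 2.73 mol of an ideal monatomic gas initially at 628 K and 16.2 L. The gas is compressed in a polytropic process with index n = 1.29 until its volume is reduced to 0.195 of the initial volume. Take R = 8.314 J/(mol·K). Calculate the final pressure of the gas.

P₁ = nRT₁/V₁ = 2.73×8.314×628/16.2 = 880 kPa.
Polytropic n=1.29: T₂ = T₁(V₁/V₂)^(n−1) = 628×(5.13)^0.29 = 1010 K; P₂ = P₁(V₁/V₂)^n = 7250 kPa.

7250 kPa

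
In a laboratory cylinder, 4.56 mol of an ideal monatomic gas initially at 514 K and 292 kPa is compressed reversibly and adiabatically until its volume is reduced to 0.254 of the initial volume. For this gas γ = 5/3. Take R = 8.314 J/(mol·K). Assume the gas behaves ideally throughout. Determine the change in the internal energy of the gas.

V₁ = nRT₁/P₁ = 4.56×8.314×514/292 = 66.7 L.
Adiabatic: TV^(γ−1) = const ⇒ T₂ = 514×(3.94)^0.667 = 1280 K; PV^γ = const ⇒ P₂ = 2870 kPa.
For an ideal gas ΔU = nCvΔT with Cv = (3/2)R = 12.5 J/(mol·K).
ΔU = 4.56×12.5×(1280−514) = 43600 J.

43600 J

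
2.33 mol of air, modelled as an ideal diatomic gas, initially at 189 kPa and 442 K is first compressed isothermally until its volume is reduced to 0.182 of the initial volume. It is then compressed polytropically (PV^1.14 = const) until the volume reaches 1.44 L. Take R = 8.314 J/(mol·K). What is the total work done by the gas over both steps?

-31500 J

V₁ = nRT₁/P₁ = 2.33×8.314×442/189 = 45.3 L.
Step 1 — Isothermal: T stays 442 K; PV = const ⇒ V₂ = 8.25 L, P₂ = 1040 kPa.
ΔU = 0 (ideal gas, T constant).
W = nRT ln(V₂/V₁) = 2.33×8.314×442×ln(0.182) = -14600 J.
Q = ΔU + W = -14600 J.
State after step 1: P = 1040 kPa, V = 8.25 L, T = 442 K.
Step 2 — Polytropic n=1.14: T₂ = T₁(V₁/V₂)^(n−1) = 442×(5.73)^0.14 = 564 K; P₂ = P₁(V₁/V₂)^n = 7590 kPa.
W = (P₁V₁−P₂V₂)/(n−1) = (1040×8.25−7590×1.44)/0.14 = -16900 J.
ΔU = nCvΔT = 2.33×20.8×(564−442) = 5920 J.
Q = ΔU + W = -11000 J.
Net over both steps: W = -31500 J, Q = -25600 J, ΔU = 5920 J.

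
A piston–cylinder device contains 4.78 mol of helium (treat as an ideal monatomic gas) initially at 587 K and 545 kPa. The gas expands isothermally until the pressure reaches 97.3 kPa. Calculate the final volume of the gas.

240 L

V₁ = nRT₁/P₁ = 4.78×8.314×587/545 = 42.8 L.
Isothermal: T stays 587 K; PV = const ⇒ V₂ = 240 L, P₂ = 97.3 kPa.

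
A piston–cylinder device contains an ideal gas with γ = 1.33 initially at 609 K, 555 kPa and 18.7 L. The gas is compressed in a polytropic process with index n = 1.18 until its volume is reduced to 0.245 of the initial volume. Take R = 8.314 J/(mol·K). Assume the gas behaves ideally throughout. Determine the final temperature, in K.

784 K

Polytropic n=1.18: T₂ = T₁(V₁/V₂)^(n−1) = 609×(4.08)^0.18 = 784 K; P₂ = P₁(V₁/V₂)^n = 2920 kPa.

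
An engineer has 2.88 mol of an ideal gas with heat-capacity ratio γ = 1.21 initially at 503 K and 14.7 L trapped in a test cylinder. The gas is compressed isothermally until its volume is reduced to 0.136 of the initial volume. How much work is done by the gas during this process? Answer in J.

-24000 J

P₁ = nRT₁/V₁ = 2.88×8.314×503/14.7 = 819 kPa.
Isothermal: T stays 503 K; PV = const ⇒ V₂ = 2.00 L, P₂ = 6020 kPa.
W = nRT ln(V₂/V₁) = 2.88×8.314×503×ln(0.136) = -24000 J.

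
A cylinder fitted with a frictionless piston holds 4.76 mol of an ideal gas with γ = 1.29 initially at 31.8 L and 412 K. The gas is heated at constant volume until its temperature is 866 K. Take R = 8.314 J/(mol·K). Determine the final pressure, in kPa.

1080 kPa

P₁ = nRT₁/V₁ = 4.76×8.314×412/31.8 = 513 kPa.
Isochoric: V stays 31.8 L; P/T = const ⇒ T₂ = 866 K, P₂ = 1080 kPa.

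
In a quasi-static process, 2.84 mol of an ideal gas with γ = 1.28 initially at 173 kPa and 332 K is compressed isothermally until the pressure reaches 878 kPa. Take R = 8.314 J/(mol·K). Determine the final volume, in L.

V₁ = nRT₁/P₁ = 2.84×8.314×332/173 = 45.3 L.
Isothermal: T stays 332 K; PV = const ⇒ V₂ = 8.93 L, P₂ = 878 kPa.

8.93 L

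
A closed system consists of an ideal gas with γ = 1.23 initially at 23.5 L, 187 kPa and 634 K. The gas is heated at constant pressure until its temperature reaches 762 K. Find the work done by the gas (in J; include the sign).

n = P₁V₁/(RT₁) = 187×23.5/(8.314×634) = 0.834 mol.
Isobaric: P stays 187 kPa; V/T = const ⇒ T₂ = 762 K, V₂ = 28.2 L.
W = PΔV = 187×(28.2−23.5) kPa·L = 887 J.

887 J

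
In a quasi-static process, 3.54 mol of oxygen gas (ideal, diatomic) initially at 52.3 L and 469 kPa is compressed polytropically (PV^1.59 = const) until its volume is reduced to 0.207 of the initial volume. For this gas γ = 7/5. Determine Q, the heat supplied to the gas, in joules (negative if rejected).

30300 J

T₁ = P₁V₁/(nR) = 469×52.3/(3.54×8.314) = 833 K.
Polytropic n=1.59: T₂ = T₁(V₁/V₂)^(n−1) = 833×(4.83)^0.59 = 2110 K; P₂ = P₁(V₁/V₂)^n = 5740 kPa.
W = (P₁V₁−P₂V₂)/(n−1) = (469×52.3−5740×10.8)/0.59 = -63700 J.
ΔU = nCvΔT = 3.54×20.8×(2110−833) = 94000 J.
Q = ΔU + W = 30300 J.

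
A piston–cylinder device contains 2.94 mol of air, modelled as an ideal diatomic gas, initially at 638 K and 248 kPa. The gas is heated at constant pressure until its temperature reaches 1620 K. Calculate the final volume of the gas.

V₁ = nRT₁/P₁ = 2.94×8.314×638/248 = 62.9 L.
Isobaric: P stays 248 kPa; V/T = const ⇒ T₂ = 1620 K, V₂ = 160 L.

160 L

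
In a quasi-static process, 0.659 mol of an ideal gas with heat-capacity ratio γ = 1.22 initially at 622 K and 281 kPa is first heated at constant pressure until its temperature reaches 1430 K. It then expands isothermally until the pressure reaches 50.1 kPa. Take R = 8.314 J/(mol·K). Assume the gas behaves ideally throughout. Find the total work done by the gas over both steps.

V₁ = nRT₁/P₁ = 0.659×8.314×622/281 = 12.1 L.
Step 1 — Isobaric: P stays 281 kPa; V/T = const ⇒ T₂ = 1430 K, V₂ = 27.9 L.
W = PΔV = 281×(27.9−12.1) kPa·L = 4430 J.
ΔU = nCvΔT = 0.659×37.8×(1430−622) = 20100 J.
Q = ΔU + W = nCpΔT = 24500 J.
State after step 1: P = 281 kPa, V = 27.9 L, T = 1430 K.
Step 2 — Isothermal: T stays 1430 K; PV = const ⇒ V₂ = 156 L, P₂ = 50.1 kPa.
ΔU = 0 (ideal gas, T constant).
W = nRT ln(V₂/V₁) = 0.659×8.314×1430×ln(5.61) = 13500 J.
Q = ΔU + W = 13500 J.
Net over both steps: W = 17900 J, Q = 38100 J, ΔU = 20100 J.

17900 J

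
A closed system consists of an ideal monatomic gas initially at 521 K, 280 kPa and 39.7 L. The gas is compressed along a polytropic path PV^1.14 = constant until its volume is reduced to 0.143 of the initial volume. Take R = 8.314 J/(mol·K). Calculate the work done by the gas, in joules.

-24800 J

n = P₁V₁/(RT₁) = 280×39.7/(8.314×521) = 2.57 mol.
Polytropic n=1.14: T₂ = T₁(V₁/V₂)^(n−1) = 521×(6.99)^0.14 = 684 K; P₂ = P₁(V₁/V₂)^n = 2570 kPa.
W = (P₁V₁−P₂V₂)/(n−1) = (280×39.7−2570×5.68)/0.14 = -24800 J.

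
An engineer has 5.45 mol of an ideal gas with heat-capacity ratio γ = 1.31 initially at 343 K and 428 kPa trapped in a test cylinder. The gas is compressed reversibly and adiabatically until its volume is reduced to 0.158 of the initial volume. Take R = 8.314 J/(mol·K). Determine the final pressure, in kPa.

4800 kPa

V₁ = nRT₁/P₁ = 5.45×8.314×343/428 = 36.3 L.
Adiabatic: TV^(γ−1) = const ⇒ T₂ = 343×(6.33)^0.310 = 608 K; PV^γ = const ⇒ P₂ = 4800 kPa.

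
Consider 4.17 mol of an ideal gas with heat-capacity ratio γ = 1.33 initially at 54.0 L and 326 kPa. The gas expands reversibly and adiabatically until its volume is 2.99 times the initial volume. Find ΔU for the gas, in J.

T₁ = P₁V₁/(nR) = 326×54.0/(4.17×8.314) = 508 K.
Adiabatic: TV^(γ−1) = const ⇒ T₂ = 508×(0.334)^0.330 = 354 K; PV^γ = const ⇒ P₂ = 76.0 kPa.
For an ideal gas ΔU = nCvΔT with Cv = R/(γ−1) = 25.2 J/(mol·K).
ΔU = 4.17×25.2×(354−508) = -16200 J.

-16200 J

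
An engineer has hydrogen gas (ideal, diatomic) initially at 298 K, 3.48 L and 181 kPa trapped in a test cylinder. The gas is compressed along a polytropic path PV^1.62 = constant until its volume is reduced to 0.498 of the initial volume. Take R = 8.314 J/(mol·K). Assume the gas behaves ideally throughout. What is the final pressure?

560 kPa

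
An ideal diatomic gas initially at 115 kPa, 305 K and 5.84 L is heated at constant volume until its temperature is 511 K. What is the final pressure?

Isochoric: V stays 5.84 L; P/T = const ⇒ T₂ = 511 K, P₂ = 193 kPa.

193 kPa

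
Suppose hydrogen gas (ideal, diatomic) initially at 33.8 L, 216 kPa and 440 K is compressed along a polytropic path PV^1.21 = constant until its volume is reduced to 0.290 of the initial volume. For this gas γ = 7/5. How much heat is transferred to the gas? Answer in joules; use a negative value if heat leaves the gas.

-4900 J

n = P₁V₁/(RT₁) = 216×33.8/(8.314×440) = 2.00 mol.
Polytropic n=1.21: T₂ = T₁(V₁/V₂)^(n−1) = 440×(3.45)^0.21 = 571 K; P₂ = P₁(V₁/V₂)^n = 966 kPa.
W = (P₁V₁−P₂V₂)/(n−1) = (216×33.8−966×9.80)/0.21 = -10300 J.
ΔU = nCvΔT = 2.00×20.8×(571−440) = 5420 J.
Q = ΔU + W = -4900 J.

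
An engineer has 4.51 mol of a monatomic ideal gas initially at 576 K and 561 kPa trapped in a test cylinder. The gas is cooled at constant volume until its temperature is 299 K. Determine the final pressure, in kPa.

291 kPa

V₁ = nRT₁/P₁ = 4.51×8.314×576/561 = 38.5 L.
Isochoric: V stays 38.5 L; P/T = const ⇒ T₂ = 299 K, P₂ = 291 kPa.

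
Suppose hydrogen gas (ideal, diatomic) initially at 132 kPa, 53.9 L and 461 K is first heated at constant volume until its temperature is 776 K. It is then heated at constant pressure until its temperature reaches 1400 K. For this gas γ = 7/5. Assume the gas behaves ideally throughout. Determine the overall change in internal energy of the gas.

36200 J

n = P₁V₁/(RT₁) = 132×53.9/(8.314×461) = 1.86 mol.
Step 1 — Isochoric: V stays 53.9 L; P/T = const ⇒ T₂ = 776 K, P₂ = 222 kPa.
W = 0 (no volume change).
ΔU = nCvΔT = 1.86×20.8×(776−461) = 12200 J.
Q = ΔU = 12200 J.
State after step 1: P = 222 kPa, V = 53.9 L, T = 776 K.
Step 2 — Isobaric: P stays 222 kPa; V/T = const ⇒ T₂ = 1400 K, V₂ = 97.2 L.
W = PΔV = 222×(97.2−53.9) kPa·L = 9630 J.
ΔU = nCvΔT = 1.86×20.8×(1400−776) = 24100 J.
Q = ΔU + W = nCpΔT = 33700 J.
Net over both steps: W = 9630 J, Q = 45900 J, ΔU = 36200 J.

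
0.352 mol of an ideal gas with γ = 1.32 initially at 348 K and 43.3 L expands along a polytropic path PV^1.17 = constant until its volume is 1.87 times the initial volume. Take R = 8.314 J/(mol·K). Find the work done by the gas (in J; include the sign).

605 J

P₁ = nRT₁/V₁ = 0.352×8.314×348/43.3 = 23.5 kPa.
Polytropic n=1.17: T₂ = T₁(V₁/V₂)^(n−1) = 348×(0.535)^0.17 = 313 K; P₂ = P₁(V₁/V₂)^n = 11.3 kPa.
W = (P₁V₁−P₂V₂)/(n−1) = (23.5×43.3−11.3×81.0)/0.17 = 605 J.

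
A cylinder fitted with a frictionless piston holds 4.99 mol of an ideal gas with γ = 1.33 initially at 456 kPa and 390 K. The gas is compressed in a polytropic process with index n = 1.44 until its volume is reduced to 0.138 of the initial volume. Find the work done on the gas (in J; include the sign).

V₁ = nRT₁/P₁ = 4.99×8.314×390/456 = 35.5 L.
Polytropic n=1.44: T₂ = T₁(V₁/V₂)^(n−1) = 390×(7.25)^0.44 = 932 K; P₂ = P₁(V₁/V₂)^n = 7900 kPa.
W = (P₁V₁−P₂V₂)/(n−1) = (456×35.5−7900×4.90)/0.44 = -51100 J.
Work done on the gas = −W_by = 51100 J.

51100 J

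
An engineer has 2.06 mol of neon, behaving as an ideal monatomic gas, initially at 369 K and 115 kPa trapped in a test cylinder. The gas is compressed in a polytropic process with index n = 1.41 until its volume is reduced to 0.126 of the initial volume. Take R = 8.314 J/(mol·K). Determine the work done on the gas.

20600 J

V₁ = nRT₁/P₁ = 2.06×8.314×369/115 = 55.0 L.
Polytropic n=1.41: T₂ = T₁(V₁/V₂)^(n−1) = 369×(7.94)^0.41 = 863 K; P₂ = P₁(V₁/V₂)^n = 2130 kPa.
W = (P₁V₁−P₂V₂)/(n−1) = (115×55.0−2130×6.92)/0.41 = -20600 J.
Work done on the gas = −W_by = 20600 J.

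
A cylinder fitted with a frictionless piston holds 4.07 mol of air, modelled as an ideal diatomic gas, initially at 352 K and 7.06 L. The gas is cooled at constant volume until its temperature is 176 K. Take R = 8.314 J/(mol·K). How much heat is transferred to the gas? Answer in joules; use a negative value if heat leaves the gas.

-14900 J

P₁ = nRT₁/V₁ = 4.07×8.314×352/7.06 = 1690 kPa.
Isochoric: V stays 7.06 L; P/T = const ⇒ T₂ = 176 K, P₂ = 844 kPa.
W = 0 (no volume change).
ΔU = nCvΔT = 4.07×20.8×(176−352) = -14900 J.
Q = ΔU = -14900 J.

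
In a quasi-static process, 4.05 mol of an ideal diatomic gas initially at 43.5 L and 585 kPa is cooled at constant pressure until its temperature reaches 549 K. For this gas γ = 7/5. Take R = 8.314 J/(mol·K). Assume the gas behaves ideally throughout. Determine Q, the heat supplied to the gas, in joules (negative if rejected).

-24400 J

T₁ = P₁V₁/(nR) = 585×43.5/(4.05×8.314) = 756 K.
Isobaric: P stays 585 kPa; V/T = const ⇒ T₂ = 549 K, V₂ = 31.6 L.
W = PΔV = 585×(31.6−43.5) kPa·L = -6960 J.
ΔU = nCvΔT = 4.05×20.8×(549−756) = -17400 J.
Q = ΔU + W = nCpΔT = -24400 J.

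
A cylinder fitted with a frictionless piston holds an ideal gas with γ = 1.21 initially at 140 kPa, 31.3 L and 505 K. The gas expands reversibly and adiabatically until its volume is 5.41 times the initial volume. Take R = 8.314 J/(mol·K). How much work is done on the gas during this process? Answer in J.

n = P₁V₁/(RT₁) = 140×31.3/(8.314×505) = 1.04 mol.
Adiabatic: TV^(γ−1) = const ⇒ T₂ = 505×(0.185)^0.210 = 354 K; PV^γ = const ⇒ P₂ = 18.2 kPa.
ΔU = nCvΔT = 1.04×39.6×(354−505) = -6230 J.
Q = 0 for an adiabatic process, so W = −ΔU = 6230 J.
Work done on the gas = −W_by = -6230 J.

-6230 J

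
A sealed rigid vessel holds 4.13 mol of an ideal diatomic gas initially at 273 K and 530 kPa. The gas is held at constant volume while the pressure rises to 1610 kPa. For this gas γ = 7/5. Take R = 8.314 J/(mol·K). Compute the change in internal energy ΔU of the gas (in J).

V₁ = nRT₁/P₁ = 4.13×8.314×273/530 = 17.7 L.
Isochoric: V stays 17.7 L; P/T = const ⇒ T₂ = 829 K, P₂ = 1610 kPa.
For an ideal gas ΔU = nCvΔT with Cv = (5/2)R = 20.8 J/(mol·K).
ΔU = 4.13×20.8×(829−273) = 47800 J.

47800 J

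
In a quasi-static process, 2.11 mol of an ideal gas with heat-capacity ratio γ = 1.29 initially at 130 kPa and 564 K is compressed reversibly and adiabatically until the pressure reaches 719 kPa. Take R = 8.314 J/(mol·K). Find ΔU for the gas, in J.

16000 J

V₁ = nRT₁/P₁ = 2.11×8.314×564/130 = 76.1 L.
Adiabatic: T₂/T₁ = (P₂/P₁)^((γ−1)/γ) ⇒ T₂ = 564×(5.53)^0.225 = 828 K; V₂ = 20.2 L.
For an ideal gas ΔU = nCvΔT with Cv = R/(γ−1) = 28.7 J/(mol·K).
ΔU = 2.11×28.7×(828−564) = 16000 J.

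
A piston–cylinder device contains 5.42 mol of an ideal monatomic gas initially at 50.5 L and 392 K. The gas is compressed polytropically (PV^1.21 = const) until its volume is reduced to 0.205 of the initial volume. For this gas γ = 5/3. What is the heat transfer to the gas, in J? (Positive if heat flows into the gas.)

-22800 J

P₁ = nRT₁/V₁ = 5.42×8.314×392/50.5 = 350 kPa.
Polytropic n=1.21: T₂ = T₁(V₁/V₂)^(n−1) = 392×(4.88)^0.21 = 547 K; P₂ = P₁(V₁/V₂)^n = 2380 kPa.
W = (P₁V₁−P₂V₂)/(n−1) = (350×50.5−2380×10.4)/0.21 = -33200 J.
ΔU = nCvΔT = 5.42×12.5×(547−392) = 10500 J.
Q = ΔU + W = -22800 J.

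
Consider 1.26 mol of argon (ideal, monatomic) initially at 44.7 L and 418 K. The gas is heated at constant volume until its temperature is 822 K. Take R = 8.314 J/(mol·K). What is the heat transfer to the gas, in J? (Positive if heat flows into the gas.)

6350 J

P₁ = nRT₁/V₁ = 1.26×8.314×418/44.7 = 98.0 kPa.
Isochoric: V stays 44.7 L; P/T = const ⇒ T₂ = 822 K, P₂ = 193 kPa.
W = 0 (no volume change).
ΔU = nCvΔT = 1.26×12.5×(822−418) = 6350 J.
Q = ΔU = 6350 J.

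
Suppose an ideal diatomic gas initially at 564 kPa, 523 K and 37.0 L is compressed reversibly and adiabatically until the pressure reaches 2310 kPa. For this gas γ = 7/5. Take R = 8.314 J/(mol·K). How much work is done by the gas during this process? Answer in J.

-25900 J

n = P₁V₁/(RT₁) = 564×37.0/(8.314×523) = 4.80 mol.
Adiabatic: T₂/T₁ = (P₂/P₁)^((γ−1)/γ) ⇒ T₂ = 523×(4.10)^0.286 = 782 K; V₂ = 13.5 L.
ΔU = nCvΔT = 4.80×20.8×(782−523) = 25900 J.
Q = 0 for an adiabatic process, so W = −ΔU = -25900 J.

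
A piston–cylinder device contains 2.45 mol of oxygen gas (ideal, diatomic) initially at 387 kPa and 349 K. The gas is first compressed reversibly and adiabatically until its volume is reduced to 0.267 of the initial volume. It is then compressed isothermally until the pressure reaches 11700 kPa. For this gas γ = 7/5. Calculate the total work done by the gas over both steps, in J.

V₁ = nRT₁/P₁ = 2.45×8.314×349/387 = 18.4 L.
Step 1 — Adiabatic: TV^(γ−1) = const ⇒ T₂ = 349×(3.75)^0.400 = 592 K; PV^γ = const ⇒ P₂ = 2460 kPa.
ΔU = nCvΔT = 2.45×20.8×(592−349) = 12400 J.
Q = 0 for an adiabatic process, so W = −ΔU = -12400 J.
State after step 1: P = 2460 kPa, V = 4.90 L, T = 592 K.
Step 2 — Isothermal: T stays 592 K; PV = const ⇒ V₂ = 1.03 L, P₂ = 11700 kPa.
ΔU = 0 (ideal gas, T constant).
W = nRT ln(V₂/V₁) = 2.45×8.314×592×ln(0.210) = -18800 J.
Q = ΔU + W = -18800 J.
Net over both steps: W = -31200 J, Q = -18800 J, ΔU = 12400 J.

-31200 J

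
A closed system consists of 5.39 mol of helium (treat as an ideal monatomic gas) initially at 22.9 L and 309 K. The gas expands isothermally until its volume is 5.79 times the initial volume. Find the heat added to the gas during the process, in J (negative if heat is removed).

24300 J

P₁ = nRT₁/V₁ = 5.39×8.314×309/22.9 = 605 kPa.
Isothermal: T stays 309 K; PV = const ⇒ V₂ = 133 L, P₂ = 104 kPa.
ΔU = 0 (ideal gas, T constant).
W = nRT ln(V₂/V₁) = 5.39×8.314×309×ln(5.79) = 24300 J.
Q = ΔU + W = 24300 J.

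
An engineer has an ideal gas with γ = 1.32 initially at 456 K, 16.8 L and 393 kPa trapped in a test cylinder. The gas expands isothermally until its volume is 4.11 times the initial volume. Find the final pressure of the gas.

Isothermal: T stays 456 K; PV = const ⇒ V₂ = 69.0 L, P₂ = 95.6 kPa.

95.6 kPa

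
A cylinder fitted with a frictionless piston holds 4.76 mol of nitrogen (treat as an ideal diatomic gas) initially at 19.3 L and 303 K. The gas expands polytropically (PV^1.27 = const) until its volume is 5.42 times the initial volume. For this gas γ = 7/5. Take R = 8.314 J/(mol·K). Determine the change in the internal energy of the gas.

-11000 J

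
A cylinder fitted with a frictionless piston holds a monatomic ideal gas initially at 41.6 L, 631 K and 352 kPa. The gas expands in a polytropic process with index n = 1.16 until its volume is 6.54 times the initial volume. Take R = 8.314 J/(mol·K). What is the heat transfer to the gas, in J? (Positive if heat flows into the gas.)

18100 J

n = P₁V₁/(RT₁) = 352×41.6/(8.314×631) = 2.79 mol.
Polytropic n=1.16: T₂ = T₁(V₁/V₂)^(n−1) = 631×(0.153)^0.16 = 467 K; P₂ = P₁(V₁/V₂)^n = 39.9 kPa.
W = (P₁V₁−P₂V₂)/(n−1) = (352×41.6−39.9×272)/0.16 = 23800 J.
ΔU = nCvΔT = 2.79×12.5×(467−631) = -5700 J.
Q = ΔU + W = 18100 J.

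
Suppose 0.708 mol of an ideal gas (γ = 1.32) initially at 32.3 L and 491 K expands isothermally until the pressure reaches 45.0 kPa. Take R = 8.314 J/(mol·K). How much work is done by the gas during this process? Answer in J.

1990 J

P₁ = nRT₁/V₁ = 0.708×8.314×491/32.3 = 89.5 kPa.
Isothermal: T stays 491 K; PV = const ⇒ V₂ = 64.2 L, P₂ = 45.0 kPa.
W = nRT ln(V₂/V₁) = 0.708×8.314×491×ln(1.99) = 1990 J.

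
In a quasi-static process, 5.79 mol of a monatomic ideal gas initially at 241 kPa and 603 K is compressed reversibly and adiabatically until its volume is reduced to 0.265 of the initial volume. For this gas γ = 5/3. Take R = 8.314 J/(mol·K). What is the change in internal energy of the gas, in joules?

62000 J

V₁ = nRT₁/P₁ = 5.79×8.314×603/241 = 120 L.
Adiabatic: TV^(γ−1) = const ⇒ T₂ = 603×(3.77)^0.667 = 1460 K; PV^γ = const ⇒ P₂ = 2200 kPa.
For an ideal gas ΔU = nCvΔT with Cv = (3/2)R = 12.5 J/(mol·K).
ΔU = 5.79×12.5×(1460−603) = 62000 J.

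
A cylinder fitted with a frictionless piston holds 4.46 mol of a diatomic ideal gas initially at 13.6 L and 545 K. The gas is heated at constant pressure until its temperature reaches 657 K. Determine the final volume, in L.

P₁ = nRT₁/V₁ = 4.46×8.314×545/13.6 = 1490 kPa.
Isobaric: P stays 1490 kPa; V/T = const ⇒ T₂ = 657 K, V₂ = 16.4 L.

16.4 L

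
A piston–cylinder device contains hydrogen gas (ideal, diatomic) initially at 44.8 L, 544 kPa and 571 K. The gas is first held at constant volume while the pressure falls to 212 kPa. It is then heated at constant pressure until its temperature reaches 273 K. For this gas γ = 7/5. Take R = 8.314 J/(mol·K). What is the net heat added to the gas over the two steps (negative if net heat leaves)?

-29600 J

n = P₁V₁/(RT₁) = 544×44.8/(8.314×571) = 5.13 mol.
Step 1 — Isochoric: V stays 44.8 L; P/T = const ⇒ T₂ = 223 K, P₂ = 212 kPa.
W = 0 (no volume change).
ΔU = nCvΔT = 5.13×20.8×(223−571) = -37200 J.
Q = ΔU = -37200 J.
State after step 1: P = 212 kPa, V = 44.8 L, T = 223 K.
Step 2 — Isobaric: P stays 212 kPa; V/T = const ⇒ T₂ = 273 K, V₂ = 55.0 L.
W = PΔV = 212×(55.0−44.8) kPa·L = 2150 J.
ΔU = nCvΔT = 5.13×20.8×(273−223) = 5390 J.
Q = ΔU + W = nCpΔT = 7540 J.
Net over both steps: W = 2150 J, Q = -29600 J, ΔU = -31800 J.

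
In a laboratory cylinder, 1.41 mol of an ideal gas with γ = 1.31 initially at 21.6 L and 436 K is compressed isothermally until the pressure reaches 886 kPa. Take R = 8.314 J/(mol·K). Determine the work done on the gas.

6750 J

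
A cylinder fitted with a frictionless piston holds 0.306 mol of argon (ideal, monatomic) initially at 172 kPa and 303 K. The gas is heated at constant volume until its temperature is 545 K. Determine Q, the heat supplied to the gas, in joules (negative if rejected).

924 J

V₁ = nRT₁/P₁ = 0.306×8.314×303/172 = 4.48 L.
Isochoric: V stays 4.48 L; P/T = const ⇒ T₂ = 545 K, P₂ = 309 kPa.
W = 0 (no volume change).
ΔU = nCvΔT = 0.306×12.5×(545−303) = 924 J.
Q = ΔU = 924 J.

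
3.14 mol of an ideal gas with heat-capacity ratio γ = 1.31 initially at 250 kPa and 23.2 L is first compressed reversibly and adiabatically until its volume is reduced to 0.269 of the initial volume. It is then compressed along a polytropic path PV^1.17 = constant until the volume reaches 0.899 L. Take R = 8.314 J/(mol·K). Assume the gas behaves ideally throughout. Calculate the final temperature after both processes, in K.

T₁ = P₁V₁/(nR) = 250×23.2/(3.14×8.314) = 222 K.
Step 1 — Adiabatic: TV^(γ−1) = const ⇒ T₂ = 222×(3.72)^0.310 = 334 K; PV^γ = const ⇒ P₂ = 1400 kPa.
ΔU = nCvΔT = 3.14×26.8×(334−222) = 9400 J.
Q = 0 for an adiabatic process, so W = −ΔU = -9400 J.
State after step 1: P = 1400 kPa, V = 6.24 L, T = 334 K.
Step 2 — Polytropic n=1.17: T₂ = T₁(V₁/V₂)^(n−1) = 334×(6.94)^0.17 = 464 K; P₂ = P₁(V₁/V₂)^n = 13500 kPa.
W = (P₁V₁−P₂V₂)/(n−1) = (1400×6.24−13500×0.899)/0.17 = -20000 J.
ΔU = nCvΔT = 3.14×26.8×(464−334) = 11000 J.
Q = ΔU + W = -9030 J.
Net over both steps: W = -29400 J, Q = -9030 J, ΔU = 20400 J.

464 K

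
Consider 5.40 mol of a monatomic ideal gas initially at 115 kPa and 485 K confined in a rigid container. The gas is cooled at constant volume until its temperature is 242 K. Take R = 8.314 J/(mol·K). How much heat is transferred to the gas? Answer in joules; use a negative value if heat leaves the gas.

V₁ = nRT₁/P₁ = 5.40×8.314×485/115 = 189 L.
Isochoric: V stays 189 L; P/T = const ⇒ T₂ = 242 K, P₂ = 57.4 kPa.
W = 0 (no volume change).
ΔU = nCvΔT = 5.40×12.5×(242−485) = -16400 J.
Q = ΔU = -16400 J.

-16400 J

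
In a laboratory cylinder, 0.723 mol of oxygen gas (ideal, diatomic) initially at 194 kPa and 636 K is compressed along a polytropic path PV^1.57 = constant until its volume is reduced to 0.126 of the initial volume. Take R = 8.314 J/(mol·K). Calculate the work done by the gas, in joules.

-15100 J

V₁ = nRT₁/P₁ = 0.723×8.314×636/194 = 19.7 L.
Polytropic n=1.57: T₂ = T₁(V₁/V₂)^(n−1) = 636×(7.94)^0.57 = 2070 K; P₂ = P₁(V₁/V₂)^n = 5010 kPa.
W = (P₁V₁−P₂V₂)/(n−1) = (194×19.7−5010×2.48)/0.57 = -15100 J.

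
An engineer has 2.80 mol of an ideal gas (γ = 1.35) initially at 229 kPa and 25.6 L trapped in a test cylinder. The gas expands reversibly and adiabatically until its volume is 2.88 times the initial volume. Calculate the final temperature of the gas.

174 K

T₁ = P₁V₁/(nR) = 229×25.6/(2.80×8.314) = 252 K.
Adiabatic: TV^(γ−1) = const ⇒ T₂ = 252×(0.347)^0.350 = 174 K; PV^γ = const ⇒ P₂ = 54.9 kPa.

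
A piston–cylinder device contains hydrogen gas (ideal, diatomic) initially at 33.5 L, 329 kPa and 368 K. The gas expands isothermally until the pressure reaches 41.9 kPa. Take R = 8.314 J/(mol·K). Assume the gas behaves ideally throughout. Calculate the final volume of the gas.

263 L

Isothermal: T stays 368 K; PV = const ⇒ V₂ = 263 L, P₂ = 41.9 kPa.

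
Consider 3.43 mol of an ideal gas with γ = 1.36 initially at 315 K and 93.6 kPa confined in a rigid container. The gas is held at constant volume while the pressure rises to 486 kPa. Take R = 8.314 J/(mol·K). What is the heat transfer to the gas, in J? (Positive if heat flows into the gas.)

V₁ = nRT₁/P₁ = 3.43×8.314×315/93.6 = 96.0 L.
Isochoric: V stays 96.0 L; P/T = const ⇒ T₂ = 1640 K, P₂ = 486 kPa.
W = 0 (no volume change).
ΔU = nCvΔT = 3.43×23.1×(1640−315) = 105000 J.
Q = ΔU = 105000 J.

105000 J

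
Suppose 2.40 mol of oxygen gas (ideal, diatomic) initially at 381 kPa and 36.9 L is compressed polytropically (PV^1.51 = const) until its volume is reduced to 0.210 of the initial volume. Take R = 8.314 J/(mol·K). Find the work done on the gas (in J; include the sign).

33500 J

T₁ = P₁V₁/(nR) = 381×36.9/(2.40×8.314) = 705 K.
Polytropic n=1.51: T₂ = T₁(V₁/V₂)^(n−1) = 705×(4.76)^0.51 = 1560 K; P₂ = P₁(V₁/V₂)^n = 4020 kPa.
W = (P₁V₁−P₂V₂)/(n−1) = (381×36.9−4020×7.75)/0.51 = -33500 J.
Work done on the gas = −W_by = 33500 J.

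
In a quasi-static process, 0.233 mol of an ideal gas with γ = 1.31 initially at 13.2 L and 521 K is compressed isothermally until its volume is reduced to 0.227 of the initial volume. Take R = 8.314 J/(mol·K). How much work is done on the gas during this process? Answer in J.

P₁ = nRT₁/V₁ = 0.233×8.314×521/13.2 = 76.5 kPa.
Isothermal: T stays 521 K; PV = const ⇒ V₂ = 3.00 L, P₂ = 337 kPa.
W = nRT ln(V₂/V₁) = 0.233×8.314×521×ln(0.227) = -1500 J.
Work done on the gas = −W_by = 1500 J.

1500 J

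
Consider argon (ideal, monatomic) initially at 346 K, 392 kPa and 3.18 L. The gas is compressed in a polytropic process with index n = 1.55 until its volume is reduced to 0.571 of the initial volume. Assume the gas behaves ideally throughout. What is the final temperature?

471 K

Polytropic n=1.55: T₂ = T₁(V₁/V₂)^(n−1) = 346×(1.75)^0.55 = 471 K; P₂ = P₁(V₁/V₂)^n = 934 kPa.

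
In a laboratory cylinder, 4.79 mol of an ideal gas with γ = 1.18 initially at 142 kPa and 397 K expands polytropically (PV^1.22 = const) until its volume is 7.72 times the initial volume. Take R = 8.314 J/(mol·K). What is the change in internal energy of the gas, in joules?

-31800 J

V₁ = nRT₁/P₁ = 4.79×8.314×397/142 = 111 L.
Polytropic n=1.22: T₂ = T₁(V₁/V₂)^(n−1) = 397×(0.130)^0.22 = 253 K; P₂ = P₁(V₁/V₂)^n = 11.7 kPa.
For an ideal gas ΔU = nCvΔT with Cv = R/(γ−1) = 46.2 J/(mol·K).
ΔU = 4.79×46.2×(253−397) = -31800 J.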